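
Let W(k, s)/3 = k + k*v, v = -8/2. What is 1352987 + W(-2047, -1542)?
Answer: 1371410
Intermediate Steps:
v = -4 (v = -8*1/2 = -4)
W(k, s) = -9*k (W(k, s) = 3*(k + k*(-4)) = 3*(k - 4*k) = 3*(-3*k) = -9*k)
1352987 + W(-2047, -1542) = 1352987 - 9*(-2047) = 1352987 + 18423 = 1371410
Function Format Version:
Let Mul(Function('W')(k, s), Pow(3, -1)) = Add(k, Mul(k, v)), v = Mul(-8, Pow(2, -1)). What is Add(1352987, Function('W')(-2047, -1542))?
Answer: 1371410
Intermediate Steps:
v = -4 (v = Mul(-8, Rational(1, 2)) = -4)
Function('W')(k, s) = Mul(-9, k) (Function('W')(k, s) = Mul(3, Add(k, Mul(k, -4))) = Mul(3, Add(k, Mul(-4, k))) = Mul(3, Mul(-3, k)) = Mul(-9, k))
Add(1352987, Function('W')(-2047, -1542)) = Add(1352987, Mul(-9, -2047)) = Add(1352987, 18423) = 1371410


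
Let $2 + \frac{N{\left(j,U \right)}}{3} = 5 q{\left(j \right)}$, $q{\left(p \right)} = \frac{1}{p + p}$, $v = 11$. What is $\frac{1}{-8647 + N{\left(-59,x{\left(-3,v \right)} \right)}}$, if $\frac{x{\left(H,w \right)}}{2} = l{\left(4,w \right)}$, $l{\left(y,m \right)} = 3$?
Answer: $- \frac{118}{1021069} \approx -0.00011557$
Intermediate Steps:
$x{\left(H,w \right)} = 6$ ($x{\left(H,w \right)} = 2 \cdot 3 = 6$)
$q{\left(p \right)} = \frac{1}{2 p}$
$N{\left(j,U \right)} = -6 + \frac{15}{2 j}$ ($N{\left(j,U \right)} = -6 + 3 \cdot 5 \frac{1}{2 j} = -6 + 3 \frac{5}{2 j} = -6 + \frac{15}{2 j}$)
$\frac{1}{-8647 + N{\left(-59,x{\left(-3,v \right)} \right)}} = \frac{1}{-8647 - \left(6 - \frac{15}{2 \left(-59\right)}\right)} = \frac{1}{-8647 + \left(-6 + \frac{15}{2} \left(- \frac{1}{59}\right)\right)} = \frac{1}{-8647 - \frac{723}{118}} = \frac{1}{- \frac{1021069}{118}} = - \frac{118}{1021069}$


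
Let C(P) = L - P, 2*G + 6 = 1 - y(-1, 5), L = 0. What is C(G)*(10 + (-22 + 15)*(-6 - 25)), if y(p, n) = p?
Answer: 454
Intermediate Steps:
G = -2 (G = -3 + (1 - 1*(-1))/2 = -3 + (1 + 1)/2 = -3 + (½)*2 = -3 + 1 = -2)
C(P) = -P (C(P) = 0 - P = -P)
C(G)*(10 + (-22 + 15)*(-6 - 25)) = (-1*(-2))*(10 + (-22 + 15)*(-6 - 25)) = 2*(10 - 7*(-31)) = 2*(10 + 217) = 2*227 = 454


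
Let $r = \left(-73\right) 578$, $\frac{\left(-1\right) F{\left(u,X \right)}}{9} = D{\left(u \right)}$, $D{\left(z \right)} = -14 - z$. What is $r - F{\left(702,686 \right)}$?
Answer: $-48638$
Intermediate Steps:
$F{\left(u,X \right)} = 126 + 9 u$ ($F{\left(u,X \right)} = - 9 \left(-14 - u\right) = 126 + 9 u$)
$r = -42194$
$r - F{\left(702,686 \right)} = -42194 - \left(126 + 9 \cdot 702\right) = -42194 - \left(126 + 6318\right) = -42194 - 6444 = -48638$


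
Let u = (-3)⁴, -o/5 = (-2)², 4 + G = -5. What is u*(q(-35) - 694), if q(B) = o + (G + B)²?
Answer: 98982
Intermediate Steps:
G = -9 (G = -4 - 5 = -9)
o = -20 (o = -5*(-2)² = -5*4 = -20)
u = 81
q(B) = -20 + (-9 + B)²
u*(q(-35) - 694) = 81*((-20 + (-9 - 35)²) - 694) = 81*((-20 + (-44)²) - 694) = 81*((-20 + 1936) - 694) = 81*(1916 - 694) = 81*1222 = 98982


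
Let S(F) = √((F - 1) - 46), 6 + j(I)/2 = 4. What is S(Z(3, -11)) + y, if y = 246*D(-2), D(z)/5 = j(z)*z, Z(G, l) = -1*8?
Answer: 9840 + I*√55 ≈ 9840.0 + 7.4162*I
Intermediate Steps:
j(I) = -4 (j(I) = -12 + 2*4 = -12 + 8 = -4)
Z(G, l) = -8
D(z) = -20*z (D(z) = 5*(-4*z) = -20*z)
S(F) = √(-47 + F) (S(F) = √((-1 + F) - 46) = √(-47 + F))
y = 9840 (y = 246*(-20*(-2)) = 246*40 = 9840)
S(Z(3, -11)) + y = √(-47 - 8) + 9840 = √(-55) + 9840 = I*√55 + 9840 = 9840 + I*√55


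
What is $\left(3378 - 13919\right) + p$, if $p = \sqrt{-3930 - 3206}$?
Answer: $-10541 + 4 i \sqrt{446} \approx -10541.0 + 84.475 i$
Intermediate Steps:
$p = 4 i \sqrt{446}$ ($p = \sqrt{-7136} = 4 i \sqrt{446} \approx 84.475 i$)
$\left(3378 - 13919\right) + p = \left(3378 - 13919\right) + 4 i \sqrt{446} = -10541 + 4 i \sqrt{446}$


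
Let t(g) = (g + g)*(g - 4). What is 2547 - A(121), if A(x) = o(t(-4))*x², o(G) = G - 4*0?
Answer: -934477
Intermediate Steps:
t(g) = 2*g*(-4 + g) (t(g) = (2*g)*(-4 + g) = 2*g*(-4 + g))
o(G) = G (o(G) = G + 0 = G)
A(x) = 64*x² (A(x) = (2*(-4)*(-4 - 4))*x² = (2*(-4)*(-8))*x² = 64*x²)
2547 - A(121) = 2547 - 64*121² = 2547 - 64*14641 = 2547 - 1*937024 = 2547 - 937024 = -934477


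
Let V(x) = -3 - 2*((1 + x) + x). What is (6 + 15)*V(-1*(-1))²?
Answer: 1701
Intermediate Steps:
V(x) = -5 - 4*x (V(x) = -3 - 2*(1 + 2*x) = -3 + (-2 - 4*x) = -5 - 4*x)
(6 + 15)*V(-1*(-1))² = (6 + 15)*(-5 - (-4)*(-1))² = 21*(-5 - 4*1)² = 21*(-5 - 4)² = 21*(-9)² = 21*81 = 1701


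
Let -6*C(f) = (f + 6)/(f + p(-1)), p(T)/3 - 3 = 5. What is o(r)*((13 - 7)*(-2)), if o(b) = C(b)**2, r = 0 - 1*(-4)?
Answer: -25/588 ≈ -0.042517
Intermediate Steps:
r = 4 (r = 0 + 4 = 4)
p(T) = 24 (p(T) = 9 + 3*5 = 9 + 15 = 24)
C(f) = -(6 + f)/(6*(24 + f)) (C(f) = -(f + 6)/(6*(f + 24)) = -(6 + f)/(6*(24 + f)))
o(b) = (-6 - b)**2/(36*(24 + b)**2) (o(b) = ((-6 - b)/(6*(24 + b)))**2 = (-6 - b)**2/(36*(24 + b)**2))
o(r)*((13 - 7)*(-2)) = ((6 + 4)**2/(36*(24 + 4)**2))*((13 - 7)*(-2)) = ((1/36)*10**2/28**2)*(6*(-2)) = ((1/36)*100*(1/784))*(-12) = (25/7056)*(-12) = -25/588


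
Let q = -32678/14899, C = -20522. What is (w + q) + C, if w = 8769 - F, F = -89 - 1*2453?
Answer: -137267367/14899 ≈ -9213.2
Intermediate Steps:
q = -32678/14899 (q = -32678*1/14899 = -32678/14899 ≈ -2.1933)
F = -2542 (F = -89 - 2453 = -2542)
w = 11311 (w = 8769 - 1*(-2542) = 8769 + 2542 = 11311)
(w + q) + C = (11311 - 32678/14899) - 20522 = 168489911/14899 - 20522 = -137267367/14899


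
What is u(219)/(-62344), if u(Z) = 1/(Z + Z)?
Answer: -1/27306672 ≈ -3.6621e-8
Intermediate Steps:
u(Z) = 1/(2*Z)
u(219)/(-62344) = ((½)/219)/(-62344) = ((½)*(1/219))*(-1/62344) = (1/438)*(-1/62344) = -1/27306672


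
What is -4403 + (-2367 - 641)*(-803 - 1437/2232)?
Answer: 224405057/93 ≈ 2.4130e+6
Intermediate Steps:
-4403 + (-2367 - 641)*(-803 - 1437/2232) = -4403 - 3008*(-803 - 1437*1/2232) = -4403 - 3008*(-803 - 479/744) = -4403 - 3008*(-597911/744) = -4403 + 224814536/93 = 224405057/93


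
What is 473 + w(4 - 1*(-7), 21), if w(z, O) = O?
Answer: 494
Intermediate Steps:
473 + w(4 - 1*(-7), 21) = 473 + 21 = 494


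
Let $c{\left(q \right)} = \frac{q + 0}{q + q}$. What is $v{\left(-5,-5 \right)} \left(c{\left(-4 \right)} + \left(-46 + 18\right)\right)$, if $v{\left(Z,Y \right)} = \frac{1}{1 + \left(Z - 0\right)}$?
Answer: $\frac{55}{8} \approx 6.875$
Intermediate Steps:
$c{\left(q \right)} = \frac{1}{2}$ ($c{\left(q \right)} = \frac{q}{2 q} = q \frac{1}{2 q} = \frac{1}{2}$)
$v{\left(Z,Y \right)} = \frac{1}{1 + Z}$ ($v{\left(Z,Y \right)} = \frac{1}{1 + \left(Z + 0\right)} = \frac{1}{1 + Z}$)
$v{\left(-5,-5 \right)} \left(c{\left(-4 \right)} + \left(-46 + 18\right)\right) = \frac{\frac{1}{2} + \left(-46 + 18\right)}{1 - 5} = \frac{\frac{1}{2} - 28}{-4} = \left(- \frac{1}{4}\right) \left(- \frac{55}{2}\right) = \frac{55}{8}$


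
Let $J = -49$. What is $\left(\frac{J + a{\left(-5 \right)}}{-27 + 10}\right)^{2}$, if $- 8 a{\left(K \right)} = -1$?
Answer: $\frac{529}{64} \approx 8.2656$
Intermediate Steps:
$a{\left(K \right)} = \frac{1}{8}$ ($a{\left(K \right)} = \left(- \frac{1}{8}\right) \left(-1\right) = \frac{1}{8}$)
$\left(\frac{J + a{\left(-5 \right)}}{-27 + 10}\right)^{2} = \left(\frac{-49 + \frac{1}{8}}{-27 + 10}\right)^{2} = \left(- \frac{391}{8 \left(-17\right)}\right)^{2} = \left(\left(- \frac{391}{8}\right) \left(- \frac{1}{17}\right)\right)^{2} = \left(\frac{23}{8}\right)^{2} = \frac{529}{64}$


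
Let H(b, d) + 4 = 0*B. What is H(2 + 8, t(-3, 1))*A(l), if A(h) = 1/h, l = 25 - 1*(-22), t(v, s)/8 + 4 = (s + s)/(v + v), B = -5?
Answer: -4/47 ≈ -0.085106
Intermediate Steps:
t(v, s) = -32 + 8*s/v (t(v, s) = -32 + 8*((s + s)/(v + v)) = -32 + 8*((2*s)/((2*v))) = -32 + 8*((2*s)*(1/(2*v))) = -32 + 8*(s/v) = -32 + 8*s/v)
H(b, d) = -4 (H(b, d) = -4 + 0*(-5) = -4 + 0 = -4)
l = 47 (l = 25 + 22 = 47)
H(2 + 8, t(-3, 1))*A(l) = -4/47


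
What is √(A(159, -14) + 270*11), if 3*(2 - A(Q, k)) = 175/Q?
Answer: √75125857/159 ≈ 54.513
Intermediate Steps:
A(Q, k) = 2 - 175/(3*Q)
√(A(159, -14) + 270*11) = √((2 - 175/3/159) + 270*11) = √((2 - 175/3*1/159) + 2970) = √((2 - 175/477) + 2970) = √(779/477 + 2970) = √(1417469/477) = √75125857/159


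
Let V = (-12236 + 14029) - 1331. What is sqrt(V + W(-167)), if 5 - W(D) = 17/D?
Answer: sqrt(13027002)/167 ≈ 21.613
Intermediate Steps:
W(D) = 5 - 17/D
V = 462 (V = 1793 - 1331 = 462)
sqrt(V + W(-167)) = sqrt(462 + (5 - 17/(-167))) = sqrt(462 + (5 - 17*(-1/167))) = sqrt(462 + (5 + 17/167)) = sqrt(462 + 852/167) = sqrt(78006/167) = sqrt(13027002)/167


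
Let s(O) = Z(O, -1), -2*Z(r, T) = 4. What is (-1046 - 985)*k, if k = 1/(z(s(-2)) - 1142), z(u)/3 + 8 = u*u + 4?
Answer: 2031/1142 ≈ 1.7785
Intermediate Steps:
Z(r, T) = -2 (Z(r, T) = -½*4 = -2)
s(O) = -2
z(u) = -12 + 3*u² (z(u) = -24 + 3*(u*u + 4) = -24 + 3*(u² + 4) = -24 + 3*(4 + u²) = -24 + (12 + 3*u²) = -12 + 3*u²)
k = -1/1142 (k = 1/((-12 + 3*(-2)²) - 1142) = 1/((-12 + 3*4) - 1142) = 1/((-12 + 12) - 1142) = 1/(0 - 1142) = 1/(-1142) = -1/1142 ≈ -0.00087566)
(-1046 - 985)*k = (-1046 - 985)*(-1/1142) = -2031*(-1/1142) = 2031/1142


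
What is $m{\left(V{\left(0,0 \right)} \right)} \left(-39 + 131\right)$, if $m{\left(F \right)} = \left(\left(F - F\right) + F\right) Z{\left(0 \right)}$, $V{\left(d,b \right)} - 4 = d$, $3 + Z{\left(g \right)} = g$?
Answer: $-1104$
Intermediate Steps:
$Z{\left(g \right)} = -3 + g$
$V{\left(d,b \right)} = 4 + d$
$m{\left(F \right)} = - 3 F$ ($m{\left(F \right)} = \left(\left(F - F\right) + F\right) \left(-3 + 0\right) = \left(0 + F\right) \left(-3\right) = F \left(-3\right) = - 3 F$)
$m{\left(V{\left(0,0 \right)} \right)} \left(-39 + 131\right) = - 3 \left(4 + 0\right) \left(-39 + 131\right) = \left(-3\right) 4 \cdot 92 = \left(-12\right) 92 = -1104$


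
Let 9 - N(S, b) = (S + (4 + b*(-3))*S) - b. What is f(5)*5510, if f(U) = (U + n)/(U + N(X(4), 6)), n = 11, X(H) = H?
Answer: 11020/9 ≈ 1224.4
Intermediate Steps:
N(S, b) = 9 + b - S - S*(4 - 3*b) (N(S, b) = 9 - ((S + (4 + b*(-3))*S) - b) = 9 - ((S + (4 - 3*b)*S) - b) = 9 - ((S + S*(4 - 3*b)) - b) = 9 - (S - b + S*(4 - 3*b)) = 9 + (b - S - S*(4 - 3*b)) = 9 + b - S - S*(4 - 3*b))
f(U) = (11 + U)/(67 + U) (f(U) = (U + 11)/(U + (9 + 6 - 5*4 + 3*4*6)) = (11 + U)/(U + (9 + 6 - 20 + 72)) = (11 + U)/(U + 67) = (11 + U)/(67 + U))
f(5)*5510 = ((11 + 5)/(67 + 5))*5510 = (16/72)*5510 = ((1/72)*16)*5510 = (2/9)*5510 = 11020/9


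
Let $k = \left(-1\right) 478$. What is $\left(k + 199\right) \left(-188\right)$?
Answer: $52452$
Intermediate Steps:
$k = -478$
$\left(k + 199\right) \left(-188\right) = \left(-478 + 199\right) \left(-188\right) = \left(-279\right) \left(-188\right) = 52452$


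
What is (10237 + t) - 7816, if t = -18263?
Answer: -15842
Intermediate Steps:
(10237 + t) - 7816 = (10237 - 18263) - 7816 = -8026 - 7816 = -15842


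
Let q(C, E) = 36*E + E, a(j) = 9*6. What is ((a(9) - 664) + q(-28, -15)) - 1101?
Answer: -2266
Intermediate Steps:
a(j) = 54
q(C, E) = 37*E
((a(9) - 664) + q(-28, -15)) - 1101 = ((54 - 664) + 37*(-15)) - 1101 = (-610 - 555) - 1101 = -1165 - 1101 = -2266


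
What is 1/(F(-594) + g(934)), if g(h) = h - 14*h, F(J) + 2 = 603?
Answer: -1/11541 ≈ -8.6648e-5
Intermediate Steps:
F(J) = 601 (F(J) = -2 + 603 = 601)
g(h) = -13*h
1/(F(-594) + g(934)) = 1/(601 - 13*934) = 1/(601 - 12142) = 1/(-11541) = -1/11541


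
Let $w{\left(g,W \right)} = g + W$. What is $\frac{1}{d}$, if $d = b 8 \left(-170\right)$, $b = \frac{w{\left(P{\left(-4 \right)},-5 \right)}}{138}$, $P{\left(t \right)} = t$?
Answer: $\frac{23}{2040} \approx 0.011275$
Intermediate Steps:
$w{\left(g,W \right)} = W + g$
$b = - \frac{3}{46}$ ($b = \frac{-5 - 4}{138} = \left(-9\right) \frac{1}{138} = - \frac{3}{46} \approx -0.065217$)
$d = \frac{2040}{23}$ ($d = \left(- \frac{3}{46}\right) 8 \left(-170\right) = \left(- \frac{12}{23}\right) \left(-170\right) = \frac{2040}{23} \approx 88.696$)
$\frac{1}{d} = \frac{1}{\frac{2040}{23}} = \frac{23}{2040}$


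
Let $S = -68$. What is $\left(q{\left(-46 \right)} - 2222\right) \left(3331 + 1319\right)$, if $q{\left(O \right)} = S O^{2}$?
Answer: $-679411500$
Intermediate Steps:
$q{\left(O \right)} = - 68 O^{2}$
$\left(q{\left(-46 \right)} - 2222\right) \left(3331 + 1319\right) = \left(- 68 \left(-46\right)^{2} - 2222\right) \left(3331 + 1319\right) = \left(\left(-68\right) 2116 - 2222\right) 4650 = \left(-143888 - 2222\right) 4650 = \left(-146110\right) 4650 = -679411500$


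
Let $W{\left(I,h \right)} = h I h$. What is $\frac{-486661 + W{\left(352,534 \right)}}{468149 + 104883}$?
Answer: $\frac{99888251}{573032} \approx 174.32$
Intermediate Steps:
$W{\left(I,h \right)} = I h^{2}$ ($W{\left(I,h \right)} = I h h = I h^{2}$)
$\frac{-486661 + W{\left(352,534 \right)}}{468149 + 104883} = \frac{-486661 + 352 \cdot 534^{2}}{468149 + 104883} = \frac{-486661 + 352 \cdot 285156}{573032} = \left(-486661 + 100374912\right) \frac{1}{573032} = 99888251 \cdot \frac{1}{573032} = \frac{99888251}{573032}$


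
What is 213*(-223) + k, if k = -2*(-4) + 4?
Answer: -47487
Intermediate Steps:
k = 12 (k = 8 + 4 = 12)
213*(-223) + k = 213*(-223) + 12 = -47499 + 12 = -47487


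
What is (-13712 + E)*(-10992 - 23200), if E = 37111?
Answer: -800058608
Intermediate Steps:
(-13712 + E)*(-10992 - 23200) = (-13712 + 37111)*(-10992 - 23200) = 23399*(-34192) = -800058608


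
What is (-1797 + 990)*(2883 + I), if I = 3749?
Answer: -5352024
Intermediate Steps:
(-1797 + 990)*(2883 + I) = (-1797 + 990)*(2883 + 3749) = -807*6632 = -5352024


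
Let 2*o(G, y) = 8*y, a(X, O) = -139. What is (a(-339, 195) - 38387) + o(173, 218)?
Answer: -37654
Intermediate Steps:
o(G, y) = 4*y (o(G, y) = (8*y)/2 = 4*y)
(a(-339, 195) - 38387) + o(173, 218) = (-139 - 38387) + 4*218 = -38526 + 872 = -37654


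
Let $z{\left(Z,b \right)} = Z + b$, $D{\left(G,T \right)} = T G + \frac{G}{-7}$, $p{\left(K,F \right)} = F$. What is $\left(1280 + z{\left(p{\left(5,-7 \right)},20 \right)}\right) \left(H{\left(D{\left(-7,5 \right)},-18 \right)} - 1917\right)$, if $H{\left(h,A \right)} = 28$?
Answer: $-2442477$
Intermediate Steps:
$D{\left(G,T \right)} = - \frac{G}{7} + G T$ ($D{\left(G,T \right)} = G T + G \left(- \frac{1}{7}\right) = G T - \frac{G}{7} = - \frac{G}{7} + G T$)
$\left(1280 + z{\left(p{\left(5,-7 \right)},20 \right)}\right) \left(H{\left(D{\left(-7,5 \right)},-18 \right)} - 1917\right) = \left(1280 + \left(-7 + 20\right)\right) \left(28 - 1917\right) = \left(1280 + 13\right) \left(-1889\right) = 1293 \left(-1889\right) = -2442477$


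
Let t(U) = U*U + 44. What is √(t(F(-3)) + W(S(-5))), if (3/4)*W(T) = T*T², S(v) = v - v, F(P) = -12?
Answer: 2*√47 ≈ 13.711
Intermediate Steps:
S(v) = 0
W(T) = 4*T³/3 (W(T) = 4*(T*T²)/3 = 4*T³/3)
t(U) = 44 + U² (t(U) = U² + 44 = 44 + U²)
√(t(F(-3)) + W(S(-5))) = √((44 + (-12)²) + (4/3)*0³) = √((44 + 144) + (4/3)*0) = √(188 + 0) = √188 = 2*√47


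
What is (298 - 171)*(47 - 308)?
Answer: -33147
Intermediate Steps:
(298 - 171)*(47 - 308) = 127*(-261) = -33147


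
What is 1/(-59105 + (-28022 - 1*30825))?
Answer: -1/117952 ≈ -8.4780e-6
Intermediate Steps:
1/(-59105 + (-28022 - 1*30825)) = 1/(-59105 + (-28022 - 30825)) = 1/(-59105 - 58847) = 1/(-117952) = -1/117952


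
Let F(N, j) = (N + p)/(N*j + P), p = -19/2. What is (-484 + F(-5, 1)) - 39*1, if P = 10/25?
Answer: -23913/46 ≈ -519.85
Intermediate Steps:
p = -19/2 (p = -19*½ = -19/2 ≈ -9.5000)
P = ⅖ (P = 10*(1/25) = ⅖ ≈ 0.40000)
F(N, j) = (-19/2 + N)/(⅖ + N*j) (F(N, j) = (N - 19/2)/(N*j + ⅖) = (-19/2 + N)/(⅖ + N*j))
(-484 + F(-5, 1)) - 39*1 = (-484 + 5*(-19 + 2*(-5))/(2*(2 + 5*(-5)*1))) - 39*1 = (-484 + 5*(-19 - 10)/(2*(2 - 25))) - 39 = (-484 + (5/2)*(-29)/(-23)) - 39 = (-484 + (5/2)*(-1/23)*(-29)) - 39 = (-484 + 145/46) - 39 = -22119/46 - 39 = -23913/46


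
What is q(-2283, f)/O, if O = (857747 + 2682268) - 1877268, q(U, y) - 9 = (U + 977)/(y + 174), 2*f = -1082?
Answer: 4609/610228149 ≈ 7.5529e-6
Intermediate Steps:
f = -541 (f = (½)*(-1082) = -541)
q(U, y) = 9 + (977 + U)/(174 + y) (q(U, y) = 9 + (U + 977)/(y + 174) = 9 + (977 + U)/(174 + y))
O = 1662747 (O = 3540015 - 1877268 = 1662747)
q(-2283, f)/O = ((2543 - 2283 + 9*(-541))/(174 - 541))/1662747 = ((2543 - 2283 - 4869)/(-367))*(1/1662747) = -1/367*(-4609)*(1/1662747) = (4609/367)*(1/1662747) = 4609/610228149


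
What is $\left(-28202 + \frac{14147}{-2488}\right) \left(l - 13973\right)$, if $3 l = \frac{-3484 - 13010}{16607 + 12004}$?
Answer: $\frac{28057340776181723}{71184168} \approx 3.9415 \cdot 10^{8}$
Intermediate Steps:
$l = - \frac{5498}{28611}$ ($l = \frac{\left(-3484 - 13010\right) \frac{1}{16607 + 12004}}{3} = \frac{\left(-16494\right) \frac{1}{28611}}{3} = \frac{1}{3} \left(- \frac{5498}{9537}\right) = - \frac{5498}{28611} \approx -0.19216$)
$\left(-28202 + \frac{14147}{-2488}\right) \left(l - 13973\right) = \left(-28202 + \frac{14147}{-2488}\right) \left(- \frac{5498}{28611} - 13973\right) = \left(-28202 + 14147 \left(- \frac{1}{2488}\right)\right) \left(- \frac{399787001}{28611}\right) = \left(-28202 - \frac{14147}{2488}\right) \left(- \frac{399787001}{28611}\right) = \left(- \frac{70180723}{2488}\right) \left(- \frac{399787001}{28611}\right) = \frac{28057340776181723}{71184168}$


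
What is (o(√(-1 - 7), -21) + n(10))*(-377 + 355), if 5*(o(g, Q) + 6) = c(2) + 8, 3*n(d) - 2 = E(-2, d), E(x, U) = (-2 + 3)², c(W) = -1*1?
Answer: 396/5 ≈ 79.200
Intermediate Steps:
c(W) = -1
E(x, U) = 1 (E(x, U) = 1² = 1)
n(d) = 1 (n(d) = ⅔ + (⅓)*1 = ⅔ + ⅓ = 1)
o(g, Q) = -23/5 (o(g, Q) = -6 + (-1 + 8)/5 = -6 + (⅕)*7 = -6 + 7/5 = -23/5)
(o(√(-1 - 7), -21) + n(10))*(-377 + 355) = (-23/5 + 1)*(-377 + 355) = -18/5*(-22) = 396/5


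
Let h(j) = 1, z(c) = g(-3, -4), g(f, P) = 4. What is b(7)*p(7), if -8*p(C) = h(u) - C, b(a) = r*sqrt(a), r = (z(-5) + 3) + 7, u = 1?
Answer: 21*sqrt(7)/2 ≈ 27.780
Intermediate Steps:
z(c) = 4
r = 14 (r = (4 + 3) + 7 = 7 + 7 = 14)
b(a) = 14*sqrt(a)
p(C) = -1/8 + C/8 (p(C) = -(1 - C)/8 = -1/8 + C/8)
b(7)*p(7) = (14*sqrt(7))*(-1/8 + (1/8)*7) = (14*sqrt(7))*(-1/8 + 7/8) = (14*sqrt(7))*(3/4) = 21*sqrt(7)/2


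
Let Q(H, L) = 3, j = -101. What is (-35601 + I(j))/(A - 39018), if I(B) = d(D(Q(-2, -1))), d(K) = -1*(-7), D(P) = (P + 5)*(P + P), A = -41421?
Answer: 35594/80439 ≈ 0.44250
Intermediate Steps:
D(P) = 2*P*(5 + P) (D(P) = (5 + P)*(2*P) = 2*P*(5 + P))
d(K) = 7
I(B) = 7
(-35601 + I(j))/(A - 39018) = (-35601 + 7)/(-41421 - 39018) = -35594/(-80439) = -35594*(-1/80439) = 35594/80439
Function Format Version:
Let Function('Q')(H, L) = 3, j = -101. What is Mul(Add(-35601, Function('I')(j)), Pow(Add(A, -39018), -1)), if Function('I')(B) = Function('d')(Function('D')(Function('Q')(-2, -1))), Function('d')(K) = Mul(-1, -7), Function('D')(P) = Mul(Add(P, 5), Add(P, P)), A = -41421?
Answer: Rational(35594, 80439) ≈ 0.44250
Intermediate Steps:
Function('D')(P) = Mul(2, P, Add(5, P)) (Function('D')(P) = Mul(Add(5, P), Mul(2, P)) = Mul(2, P, Add(5, P)))
Function('d')(K) = 7
Function('I')(B) = 7
Mul(Add(-35601, Function('I')(j)), Pow(Add(A, -39018), -1)) = Mul(Add(-35601, 7), Pow(Add(-41421, -39018), -1)) = Mul(-35594, Pow(-80439, -1)) = Mul(-35594, Rational(-1, 80439)) = Rational(35594, 80439)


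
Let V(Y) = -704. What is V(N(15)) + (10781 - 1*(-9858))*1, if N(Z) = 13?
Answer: 19935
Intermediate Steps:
V(N(15)) + (10781 - 1*(-9858))*1 = -704 + (10781 - 1*(-9858))*1 = -704 + (10781 + 9858)*1 = -704 + 20639*1 = -704 + 20639 = 19935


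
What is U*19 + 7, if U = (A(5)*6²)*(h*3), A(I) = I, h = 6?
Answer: 61567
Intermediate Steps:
U = 3240 (U = (5*6²)*(6*3) = (5*36)*18 = 180*18 = 3240)
U*19 + 7 = 3240*19 + 7 = 61560 + 7 = 61567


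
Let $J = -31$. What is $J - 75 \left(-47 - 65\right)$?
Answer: $8369$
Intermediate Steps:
$J - 75 \left(-47 - 65\right) = -31 - 75 \left(-47 - 65\right) = -31 - -8400 = -31 + 8400 = 8369$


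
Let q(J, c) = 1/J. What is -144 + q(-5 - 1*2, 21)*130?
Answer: -1138/7 ≈ -162.57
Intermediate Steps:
-144 + q(-5 - 1*2, 21)*130 = -144 + 130/(-5 - 1*2) = -144 + 130/(-5 - 2) = -144 + 130/(-7) = -144 - ⅐*130 = -144 - 130/7 = -1138/7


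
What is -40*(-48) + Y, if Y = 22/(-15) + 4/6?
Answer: 9596/5 ≈ 1919.2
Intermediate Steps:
Y = -⅘ (Y = 22*(-1/15) + 4*(⅙) = -22/15 + ⅔ = -⅘ ≈ -0.80000)
-40*(-48) + Y = -40*(-48) - ⅘ = 1920 - ⅘ = 9596/5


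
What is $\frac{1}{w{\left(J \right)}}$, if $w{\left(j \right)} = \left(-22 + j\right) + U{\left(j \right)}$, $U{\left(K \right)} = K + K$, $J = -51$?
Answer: $- \frac{1}{175} \approx -0.0057143$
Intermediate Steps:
$U{\left(K \right)} = 2 K$
$w{\left(j \right)} = -22 + 3 j$ ($w{\left(j \right)} = \left(-22 + j\right) + 2 j = -22 + 3 j$)
$\frac{1}{w{\left(J \right)}} = \frac{1}{-22 + 3 \left(-51\right)} = \frac{1}{-22 - 153} = \frac{1}{-175} = - \frac{1}{175}$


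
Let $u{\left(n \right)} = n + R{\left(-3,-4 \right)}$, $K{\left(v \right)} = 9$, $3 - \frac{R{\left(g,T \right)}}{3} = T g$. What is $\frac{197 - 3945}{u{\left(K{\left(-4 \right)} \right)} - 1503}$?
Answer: $\frac{3748}{1521} \approx 2.4642$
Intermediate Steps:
$R{\left(g,T \right)} = 9 - 3 T g$
$u{\left(n \right)} = -27 + n$ ($u{\left(n \right)} = n + \left(9 - \left(-12\right) \left(-3\right)\right) = n + \left(9 - 36\right) = n - 27 = -27 + n$)
$\frac{197 - 3945}{u{\left(K{\left(-4 \right)} \right)} - 1503} = \frac{197 - 3945}{\left(-27 + 9\right) - 1503} = - \frac{3748}{-18 - 1503} = - \frac{3748}{-1521} = \left(-3748\right) \left(- \frac{1}{1521}\right) = \frac{3748}{1521}$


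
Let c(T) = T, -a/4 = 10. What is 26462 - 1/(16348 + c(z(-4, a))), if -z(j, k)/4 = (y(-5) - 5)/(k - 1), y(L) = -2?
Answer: 17735890839/670240 ≈ 26462.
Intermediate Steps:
a = -40 (a = -4*10 = -40)
z(j, k) = 28/(-1 + k) (z(j, k) = -4*(-2 - 5)/(k - 1) = -(-28)/(-1 + k) = 28/(-1 + k))
26462 - 1/(16348 + c(z(-4, a))) = 26462 - 1/(16348 + 28/(-1 - 40)) = 26462 - 1/(16348 + 28/(-41)) = 26462 - 1/(16348 + 28*(-1/41)) = 26462 - 1/(16348 - 28/41) = 26462 - 1/670240/41 = 26462 - 1*41/670240 = 26462 - 41/670240 = 17735890839/670240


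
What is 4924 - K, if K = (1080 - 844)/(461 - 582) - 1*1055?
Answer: 723695/121 ≈ 5981.0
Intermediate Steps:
K = -127891/121 (K = 236/(-121) - 1055 = 236*(-1/121) - 1055 = -236/121 - 1055 = -127891/121 ≈ -1057.0)
4924 - K = 4924 - 1*(-127891/121) = 4924 + 127891/121 = 723695/121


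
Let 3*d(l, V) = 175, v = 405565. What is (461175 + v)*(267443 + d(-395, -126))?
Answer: 695562316960/3 ≈ 2.3185e+11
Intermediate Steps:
d(l, V) = 175/3 (d(l, V) = (1/3)*175 = 175/3)
(461175 + v)*(267443 + d(-395, -126)) = (461175 + 405565)*(267443 + 175/3) = 866740*(802504/3) = 695562316960/3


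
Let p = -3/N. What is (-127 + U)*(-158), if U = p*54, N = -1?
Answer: -5530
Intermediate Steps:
p = 3 (p = -3/(-1) = -3*(-1) = 3)
U = 162 (U = 3*54 = 162)
(-127 + U)*(-158) = (-127 + 162)*(-158) = 35*(-158) = -5530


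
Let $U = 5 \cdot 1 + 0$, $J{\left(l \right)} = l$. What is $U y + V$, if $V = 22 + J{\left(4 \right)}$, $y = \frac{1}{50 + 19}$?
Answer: $\frac{1799}{69} \approx 26.072$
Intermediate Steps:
$U = 5$ ($U = 5 + 0 = 5$)
$y = \frac{1}{69} \approx 0.014493$
$V = 26$ ($V = 22 + 4 = 26$)
$U y + V = 5 \cdot \frac{1}{69} + 26 = \frac{5}{69} + 26 = \frac{1799}{69}$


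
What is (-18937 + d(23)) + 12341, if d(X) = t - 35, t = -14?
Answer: -6645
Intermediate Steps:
d(X) = -49 (d(X) = -14 - 35 = -49)
(-18937 + d(23)) + 12341 = (-18937 - 49) + 12341 = -18986 + 12341 = -6645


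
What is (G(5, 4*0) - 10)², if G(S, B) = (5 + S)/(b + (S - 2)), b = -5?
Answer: 225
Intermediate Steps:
G(S, B) = (5 + S)/(-7 + S) (G(S, B) = (5 + S)/(-5 + (S - 2)) = (5 + S)/(-5 + (-2 + S)) = (5 + S)/(-7 + S))
(G(5, 4*0) - 10)² = ((5 + 5)/(-7 + 5) - 10)² = (10/(-2) - 10)² = (-½*10 - 10)² = (-5 - 10)² = (-15)² = 225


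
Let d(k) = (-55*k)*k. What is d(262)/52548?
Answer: -943855/13137 ≈ -71.847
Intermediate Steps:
d(k) = -55*k**2
d(262)/52548 = -55*262**2/52548 = -55*68644*(1/52548) = -3775420*1/52548 = -943855/13137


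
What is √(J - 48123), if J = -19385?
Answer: 2*I*√16877 ≈ 259.82*I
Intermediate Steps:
√(J - 48123) = √(-19385 - 48123) = √(-67508) = 2*I*√16877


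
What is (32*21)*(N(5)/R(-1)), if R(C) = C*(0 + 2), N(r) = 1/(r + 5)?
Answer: -168/5 ≈ -33.600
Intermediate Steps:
N(r) = 1/(5 + r)
R(C) = 2*C (R(C) = C*2 = 2*C)
(32*21)*(N(5)/R(-1)) = (32*21)*(1/((5 + 5)*((2*(-1))))) = 672*(1/(10*(-2))) = 672*((1/10)*(-1/2)) = 672*(-1/20) = -168/5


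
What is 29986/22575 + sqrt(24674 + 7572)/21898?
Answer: 29986/22575 + sqrt(32246)/21898 ≈ 1.3365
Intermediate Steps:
29986/22575 + sqrt(24674 + 7572)/21898 = 29986*(1/22575) + sqrt(32246)*(1/21898) = 29986/22575 + sqrt(32246)/21898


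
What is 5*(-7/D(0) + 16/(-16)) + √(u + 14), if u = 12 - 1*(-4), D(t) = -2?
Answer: 25/2 + √30 ≈ 17.977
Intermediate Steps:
u = 16 (u = 12 + 4 = 16)
5*(-7/D(0) + 16/(-16)) + √(u + 14) = 5*(-7/(-2) + 16/(-16)) + √(16 + 14) = 5*(-7*(-½) + 16*(-1/16)) + √30 = 5*(7/2 - 1) + √30 = 5*(5/2) + √30 = 25/2 + √30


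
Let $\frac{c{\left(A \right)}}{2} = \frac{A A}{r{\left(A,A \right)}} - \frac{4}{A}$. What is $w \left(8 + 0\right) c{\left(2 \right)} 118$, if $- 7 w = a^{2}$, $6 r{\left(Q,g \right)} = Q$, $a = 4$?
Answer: $- \frac{302080}{7} \approx -43154.0$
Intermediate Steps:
$r{\left(Q,g \right)} = \frac{Q}{6}$
$w = - \frac{16}{7}$ ($w = - \frac{4^{2}}{7} = \left(- \frac{1}{7}\right) 16 = - \frac{16}{7} \approx -2.2857$)
$c{\left(A \right)} = - \frac{8}{A} + 12 A$ ($c{\left(A \right)} = 2 \left(\frac{A A}{\frac{1}{6} A} - \frac{4}{A}\right) = 2 \left(A^{2} \frac{6}{A} - \frac{4}{A}\right) = 2 \left(6 A - \frac{4}{A}\right) = 2 \left(- \frac{4}{A} + 6 A\right) = - \frac{8}{A} + 12 A$)
$w \left(8 + 0\right) c{\left(2 \right)} 118 = - \frac{16 \left(8 + 0\right)}{7} \left(- \frac{8}{2} + 12 \cdot 2\right) 118 = \left(- \frac{16}{7}\right) 8 \left(\left(-8\right) \frac{1}{2} + 24\right) 118 = - \frac{128 \left(-4 + 24\right)}{7} \cdot 118 = \left(- \frac{128}{7}\right) 20 \cdot 118 = \left(- \frac{2560}{7}\right) 118 = - \frac{302080}{7}$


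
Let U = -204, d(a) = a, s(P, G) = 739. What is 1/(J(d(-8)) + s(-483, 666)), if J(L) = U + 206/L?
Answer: 4/2037 ≈ 0.0019637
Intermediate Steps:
J(L) = -204 + 206/L
1/(J(d(-8)) + s(-483, 666)) = 1/((-204 + 206/(-8)) + 739) = 1/((-204 + 206*(-⅛)) + 739) = 1/((-204 - 103/4) + 739) = 1/(-919/4 + 739) = 1/(2037/4) = 4/2037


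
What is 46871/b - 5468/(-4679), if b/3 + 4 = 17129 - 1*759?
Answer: 487777273/229729542 ≈ 2.1233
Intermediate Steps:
b = 49098 (b = -12 + 3*(17129 - 1*759) = -12 + 3*(17129 - 759) = -12 + 3*16370 = -12 + 49110 = 49098)
46871/b - 5468/(-4679) = 46871/49098 - 5468/(-4679) = 46871*(1/49098) - 5468*(-1/4679) = 46871/49098 + 5468/4679 = 487777273/229729542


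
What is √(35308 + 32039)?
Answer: 3*√7483 ≈ 259.51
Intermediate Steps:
√(35308 + 32039) = √67347 = 3*√7483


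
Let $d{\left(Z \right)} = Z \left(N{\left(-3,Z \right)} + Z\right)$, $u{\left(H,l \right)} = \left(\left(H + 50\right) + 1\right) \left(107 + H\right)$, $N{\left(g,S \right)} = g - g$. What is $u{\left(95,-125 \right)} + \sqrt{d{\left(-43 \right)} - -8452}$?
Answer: $29492 + \sqrt{10301} \approx 29594.0$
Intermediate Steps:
$N{\left(g,S \right)} = 0$
$u{\left(H,l \right)} = \left(51 + H\right) \left(107 + H\right)$ ($u{\left(H,l \right)} = \left(\left(50 + H\right) + 1\right) \left(107 + H\right) = \left(51 + H\right) \left(107 + H\right)$)
$d{\left(Z \right)} = Z^{2}$ ($d{\left(Z \right)} = Z \left(0 + Z\right) = Z Z = Z^{2}$)
$u{\left(95,-125 \right)} + \sqrt{d{\left(-43 \right)} - -8452} = \left(5457 + 95^{2} + 158 \cdot 95\right) + \sqrt{\left(-43\right)^{2} - -8452} = \left(5457 + 9025 + 15010\right) + \sqrt{1849 + \left(-934 + 9386\right)} = 29492 + \sqrt{1849 + 8452} = 29492 + \sqrt{10301}$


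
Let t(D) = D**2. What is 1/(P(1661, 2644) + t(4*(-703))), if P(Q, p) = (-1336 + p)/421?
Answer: 421/3328993132 ≈ 1.2646e-7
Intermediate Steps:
P(Q, p) = -1336/421 + p/421 (P(Q, p) = (-1336 + p)*(1/421) = -1336/421 + p/421)
1/(P(1661, 2644) + t(4*(-703))) = 1/((-1336/421 + (1/421)*2644) + (4*(-703))**2) = 1/((-1336/421 + 2644/421) + (-2812)**2) = 1/(1308/421 + 7907344) = 1/(3328993132/421) = 421/3328993132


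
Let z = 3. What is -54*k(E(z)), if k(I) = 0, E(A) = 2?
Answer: 0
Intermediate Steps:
-54*k(E(z)) = -54*0 = 0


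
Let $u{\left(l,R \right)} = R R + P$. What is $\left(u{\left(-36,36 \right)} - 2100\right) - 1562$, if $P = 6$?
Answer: $-2360$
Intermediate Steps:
$u{\left(l,R \right)} = 6 + R^{2}$ ($u{\left(l,R \right)} = R R + 6 = R^{2} + 6 = 6 + R^{2}$)
$\left(u{\left(-36,36 \right)} - 2100\right) - 1562 = \left(\left(6 + 36^{2}\right) - 2100\right) - 1562 = \left(\left(6 + 1296\right) - 2100\right) - 1562 = \left(1302 - 2100\right) - 1562 = -798 - 1562 = -2360$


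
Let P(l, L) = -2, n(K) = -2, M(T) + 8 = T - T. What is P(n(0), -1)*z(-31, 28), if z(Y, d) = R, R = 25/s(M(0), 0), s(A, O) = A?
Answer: 25/4 ≈ 6.2500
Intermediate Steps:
M(T) = -8 (M(T) = -8 + (T - T) = -8 + 0 = -8)
R = -25/8 (R = 25/(-8) = 25*(-1/8) = -25/8 ≈ -3.1250)
z(Y, d) = -25/8
P(n(0), -1)*z(-31, 28) = -2*(-25/8) = 25/4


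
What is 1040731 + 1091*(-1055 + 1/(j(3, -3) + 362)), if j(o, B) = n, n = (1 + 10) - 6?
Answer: -40469467/367 ≈ -1.1027e+5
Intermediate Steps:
n = 5 (n = 11 - 6 = 5)
j(o, B) = 5
1040731 + 1091*(-1055 + 1/(j(3, -3) + 362)) = 1040731 + 1091*(-1055 + 1/(5 + 362)) = 1040731 + 1091*(-1055 + 1/367) = 1040731 + 1091*(-387184/367) = 1040731 - 422417744/367 = -40469467/367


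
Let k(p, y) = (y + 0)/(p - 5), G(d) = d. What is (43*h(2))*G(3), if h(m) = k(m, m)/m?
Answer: -43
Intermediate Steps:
k(p, y) = y/(-5 + p)
h(m) = 1/(-5 + m) (h(m) = (m/(-5 + m))/m = 1/(-5 + m))
(43*h(2))*G(3) = (43/(-5 + 2))*3 = (43/(-3))*3 = (43*(-⅓))*3 = -43/3*3 = -43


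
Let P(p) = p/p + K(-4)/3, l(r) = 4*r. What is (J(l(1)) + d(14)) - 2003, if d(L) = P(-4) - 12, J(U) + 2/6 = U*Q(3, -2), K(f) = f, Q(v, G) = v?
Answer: -6011/3 ≈ -2003.7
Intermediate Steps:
J(U) = -⅓ + 3*U (J(U) = -⅓ + U*3 = -⅓ + 3*U)
P(p) = -⅓ (P(p) = p/p - 4/3 = 1 - 4*⅓ = 1 - 4/3 = -⅓)
d(L) = -37/3 (d(L) = -⅓ - 12 = -37/3)
(J(l(1)) + d(14)) - 2003 = ((-⅓ + 3*(4*1)) - 37/3) - 2003 = ((-⅓ + 3*4) - 37/3) - 2003 = ((-⅓ + 12) - 37/3) - 2003 = (35/3 - 37/3) - 2003 = -⅔ - 2003 = -6011/3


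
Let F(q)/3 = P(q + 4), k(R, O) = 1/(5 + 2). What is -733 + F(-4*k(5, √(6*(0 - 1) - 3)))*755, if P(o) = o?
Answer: 49229/7 ≈ 7032.7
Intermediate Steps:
k(R, O) = ⅐ (k(R, O) = 1/7 = ⅐)
F(q) = 12 + 3*q (F(q) = 3*(q + 4) = 3*(4 + q) = 12 + 3*q)
-733 + F(-4*k(5, √(6*(0 - 1) - 3)))*755 = -733 + (12 + 3*(-4*⅐))*755 = -733 + (12 + 3*(-4/7))*755 = -733 + (12 - 12/7)*755 = -733 + (72/7)*755 = -733 + 54360/7 = 49229/7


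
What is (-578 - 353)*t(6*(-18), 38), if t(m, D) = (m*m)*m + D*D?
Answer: 1171447508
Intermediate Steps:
t(m, D) = D² + m³ (t(m, D) = m²*m + D² = m³ + D² = D² + m³)
(-578 - 353)*t(6*(-18), 38) = (-578 - 353)*(38² + (6*(-18))³) = -931*(1444 + (-108)³) = -931*(1444 - 1259712) = -931*(-1258268) = 1171447508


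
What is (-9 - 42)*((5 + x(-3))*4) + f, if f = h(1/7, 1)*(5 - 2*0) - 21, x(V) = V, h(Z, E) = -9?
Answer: -474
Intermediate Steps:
f = -66 (f = -9*(5 - 2*0) - 21 = -9*(5 + 0) - 21 = -9*5 - 21 = -45 - 21 = -66)
(-9 - 42)*((5 + x(-3))*4) + f = (-9 - 42)*((5 - 3)*4) - 66 = -102*4 - 66 = -51*8 - 66 = -408 - 66 = -474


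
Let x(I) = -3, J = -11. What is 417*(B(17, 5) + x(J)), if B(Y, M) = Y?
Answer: 5838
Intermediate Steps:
417*(B(17, 5) + x(J)) = 417*(17 - 3) = 417*14 = 5838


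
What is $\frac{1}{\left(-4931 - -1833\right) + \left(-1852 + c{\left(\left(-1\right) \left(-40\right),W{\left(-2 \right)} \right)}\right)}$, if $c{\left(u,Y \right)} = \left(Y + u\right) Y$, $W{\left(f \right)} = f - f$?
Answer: $- \frac{1}{4950} \approx -0.00020202$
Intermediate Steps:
$W{\left(f \right)} = 0$
$c{\left(u,Y \right)} = Y \left(Y + u\right)$
$\frac{1}{\left(-4931 - -1833\right) + \left(-1852 + c{\left(\left(-1\right) \left(-40\right),W{\left(-2 \right)} \right)}\right)} = \frac{1}{\left(-4931 - -1833\right) - \left(1852 + 0 \left(0 - -40\right)\right)} = \frac{1}{\left(-4931 + 1833\right) - \left(1852 + 0 \left(0 + 40\right)\right)} = \frac{1}{-3098 + \left(-1852 + 0 \cdot 40\right)} = \frac{1}{-3098 + \left(-1852 + 0\right)} = \frac{1}{-3098 - 1852} = \frac{1}{-4950} = - \frac{1}{4950}$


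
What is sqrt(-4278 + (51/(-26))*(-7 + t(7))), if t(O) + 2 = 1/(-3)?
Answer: 4*I*sqrt(44993)/13 ≈ 65.266*I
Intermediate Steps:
t(O) = -7/3 (t(O) = -2 + 1/(-3) = -2 - 1/3 = -7/3)
sqrt(-4278 + (51/(-26))*(-7 + t(7))) = sqrt(-4278 + (51/(-26))*(-7 - 7/3)) = sqrt(-4278 + (51*(-1/26))*(-28/3)) = sqrt(-4278 - 51/26*(-28/3)) = sqrt(-4278 + 238/13) = sqrt(-55376/13) = 4*I*sqrt(44993)/13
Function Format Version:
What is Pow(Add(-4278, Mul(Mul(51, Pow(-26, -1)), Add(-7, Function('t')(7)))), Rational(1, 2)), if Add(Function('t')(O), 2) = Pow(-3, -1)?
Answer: Mul(Rational(4, 13), I, Pow(44993, Rational(1, 2))) ≈ Mul(65.266, I)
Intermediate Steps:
Function('t')(O) = Rational(-7, 3) (Function('t')(O) = Add(-2, Pow(-3, -1)) = Add(-2, Rational(-1, 3)) = Rational(-7, 3))
Pow(Add(-4278, Mul(Mul(51, Pow(-26, -1)), Add(-7, Function('t')(7)))), Rational(1, 2)) = Pow(Add(-4278, Mul(Mul(51, Pow(-26, -1)), Add(-7, Rational(-7, 3)))), Rational(1, 2)) = Pow(Add(-4278, Mul(Mul(51, Rational(-1, 26)), Rational(-28, 3))), Rational(1, 2)) = Pow(Add(-4278, Mul(Rational(-51, 26), Rational(-28, 3))), Rational(1, 2)) = Pow(Add(-4278, Rational(238, 13)), Rational(1, 2)) = Pow(Rational(-55376, 13), Rational(1, 2)) = Mul(Rational(4, 13), I, Pow(44993, Rational(1, 2)))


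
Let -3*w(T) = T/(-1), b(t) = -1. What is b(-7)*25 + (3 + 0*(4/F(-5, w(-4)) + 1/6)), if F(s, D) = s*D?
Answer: -22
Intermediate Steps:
w(T) = T/3 (w(T) = -T/(3*(-1)) = -T*(-1)/3 = -(-1)*T/3 = T/3)
F(s, D) = D*s
b(-7)*25 + (3 + 0*(4/F(-5, w(-4)) + 1/6)) = -1*25 + (3 + 0*(4/((((⅓)*(-4))*(-5))) + 1/6)) = -25 + (3 + 0*(4/((-4/3*(-5))) + 1*(⅙))) = -25 + (3 + 0*(4/(20/3) + ⅙)) = -25 + (3 + 0*(4*(3/20) + ⅙)) = -25 + (3 + 0*(⅗ + ⅙)) = -25 + (3 + 0*(23/30)) = -25 + (3 + 0) = -25 + 3 = -22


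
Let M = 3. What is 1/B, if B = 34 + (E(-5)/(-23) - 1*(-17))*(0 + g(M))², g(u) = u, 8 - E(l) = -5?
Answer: 23/4184 ≈ 0.0054971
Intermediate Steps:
E(l) = 13 (E(l) = 8 - 1*(-5) = 8 + 5 = 13)
B = 4184/23 (B = 34 + (13/(-23) - 1*(-17))*(0 + 3)² = 34 + (13*(-1/23) + 17)*3² = 34 + (-13/23 + 17)*9 = 34 + (378/23)*9 = 34 + 3402/23 = 4184/23 ≈ 181.91)
1/B = 1/(4184/23) = 23/4184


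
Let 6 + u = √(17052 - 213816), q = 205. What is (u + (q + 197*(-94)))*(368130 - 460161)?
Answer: 1685915889 - 184062*I*√49191 ≈ 1.6859e+9 - 4.0823e+7*I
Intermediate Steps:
u = -6 + 2*I*√49191 (u = -6 + √(17052 - 213816) = -6 + √(-196764) = -6 + 2*I*√49191 ≈ -6.0 + 443.58*I)
(u + (q + 197*(-94)))*(368130 - 460161) = ((-6 + 2*I*√49191) + (205 + 197*(-94)))*(368130 - 460161) = ((-6 + 2*I*√49191) + (205 - 18518))*(-92031) = ((-6 + 2*I*√49191) - 18313)*(-92031) = (-18319 + 2*I*√49191)*(-92031) = 1685915889 - 184062*I*√49191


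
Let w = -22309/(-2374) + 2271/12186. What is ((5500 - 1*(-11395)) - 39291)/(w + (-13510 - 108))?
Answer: 53992209612/32807129477 ≈ 1.6457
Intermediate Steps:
w = 23104069/2410797 (w = -22309*(-1/2374) + 2271*(1/12186) = 22309/2374 + 757/4062 = 23104069/2410797 ≈ 9.5836)
((5500 - 1*(-11395)) - 39291)/(w + (-13510 - 108)) = ((5500 - 1*(-11395)) - 39291)/(23104069/2410797 + (-13510 - 108)) = ((5500 + 11395) - 39291)/(23104069/2410797 - 13618) = (16895 - 39291)/(-32807129477/2410797) = -22396*(-2410797/32807129477) = 53992209612/32807129477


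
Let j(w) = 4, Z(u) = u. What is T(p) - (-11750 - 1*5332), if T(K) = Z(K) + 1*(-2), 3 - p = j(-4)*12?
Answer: 17035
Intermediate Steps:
p = -45 (p = 3 - 4*12 = 3 - 1*48 = 3 - 48 = -45)
T(K) = -2 + K (T(K) = K + 1*(-2) = K - 2 = -2 + K)
T(p) - (-11750 - 1*5332) = (-2 - 45) - (-11750 - 1*5332) = -47 - (-11750 - 5332) = -47 - 1*(-17082) = -47 + 17082 = 17035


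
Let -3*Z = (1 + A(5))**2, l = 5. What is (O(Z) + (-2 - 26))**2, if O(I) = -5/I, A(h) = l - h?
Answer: 169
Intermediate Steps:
A(h) = 5 - h
Z = -1/3 (Z = -(1 + (5 - 1*5))**2/3 = -(1 + (5 - 5))**2/3 = -(1 + 0)**2/3 = -1/3*1**2 = -1/3*1 = -1/3 ≈ -0.33333)
(O(Z) + (-2 - 26))**2 = (-5/(-1/3) + (-2 - 26))**2 = (-5*(-3) - 28)**2 = (15 - 28)**2 = (-13)**2 = 169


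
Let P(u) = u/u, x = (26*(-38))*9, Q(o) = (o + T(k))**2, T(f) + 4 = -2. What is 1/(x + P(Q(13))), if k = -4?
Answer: -1/8891 ≈ -0.00011247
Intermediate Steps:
T(f) = -6 (T(f) = -4 - 2 = -6)
Q(o) = (-6 + o)**2 (Q(o) = (o - 6)**2 = (-6 + o)**2)
x = -8892 (x = -988*9 = -8892)
P(u) = 1
1/(x + P(Q(13))) = 1/(-8892 + 1) = 1/(-8891) = -1/8891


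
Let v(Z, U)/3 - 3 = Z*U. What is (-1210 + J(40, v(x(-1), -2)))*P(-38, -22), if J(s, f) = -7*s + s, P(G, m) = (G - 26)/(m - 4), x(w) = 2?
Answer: -46400/13 ≈ -3569.2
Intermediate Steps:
P(G, m) = (-26 + G)/(-4 + m)
v(Z, U) = 9 + 3*U*Z (v(Z, U) = 9 + 3*(Z*U) = 9 + 3*(U*Z) = 9 + 3*U*Z)
J(s, f) = -6*s
(-1210 + J(40, v(x(-1), -2)))*P(-38, -22) = (-1210 - 6*40)*((-26 - 38)/(-4 - 22)) = (-1210 - 240)*(-64/(-26)) = -(-725)*(-64)/13 = -1450*32/13 = -46400/13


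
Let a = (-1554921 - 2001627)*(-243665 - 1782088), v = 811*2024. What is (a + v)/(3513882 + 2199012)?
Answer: 3602344711054/2856447 ≈ 1.2611e+6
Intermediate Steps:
v = 1641464
a = 7204687780644 (a = -3556548*(-2025753) = 7204687780644)
(a + v)/(3513882 + 2199012) = (7204687780644 + 1641464)/(3513882 + 2199012) = 7204689422108/5712894 = 7204689422108*(1/5712894) = 3602344711054/2856447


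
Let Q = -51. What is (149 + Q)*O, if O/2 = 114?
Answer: 22344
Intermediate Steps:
O = 228 (O = 2*114 = 228)
(149 + Q)*O = (149 - 51)*228 = 98*228 = 22344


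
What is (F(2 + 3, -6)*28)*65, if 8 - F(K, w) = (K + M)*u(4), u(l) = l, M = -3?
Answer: 0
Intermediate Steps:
F(K, w) = 20 - 4*K (F(K, w) = 8 - (K - 3)*4 = 8 - (-3 + K)*4 = 8 - (-12 + 4*K) = 8 + (12 - 4*K) = 20 - 4*K)
(F(2 + 3, -6)*28)*65 = ((20 - 4*(2 + 3))*28)*65 = ((20 - 4*5)*28)*65 = ((20 - 20)*28)*65 = (0*28)*65 = 0*65 = 0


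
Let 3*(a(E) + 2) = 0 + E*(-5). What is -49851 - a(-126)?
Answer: -50059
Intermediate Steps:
a(E) = -2 - 5*E/3 (a(E) = -2 + (0 + E*(-5))/3 = -2 + (0 - 5*E)/3 = -2 + (-5*E)/3 = -2 - 5*E/3)
-49851 - a(-126) = -49851 - (-2 - 5/3*(-126)) = -49851 - (-2 + 210) = -49851 - 1*208 = -49851 - 208 = -50059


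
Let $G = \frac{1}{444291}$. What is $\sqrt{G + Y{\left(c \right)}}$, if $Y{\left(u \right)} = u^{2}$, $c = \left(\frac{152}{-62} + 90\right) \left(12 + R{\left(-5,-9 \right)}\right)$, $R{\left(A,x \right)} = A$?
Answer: $\frac{5 \sqrt{2849776426656087135}}{13773021} \approx 612.84$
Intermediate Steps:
$G = \frac{1}{444291} \approx 2.2508 \cdot 10^{-6}$
$c = \frac{18998}{31}$ ($c = \left(\frac{152}{-62} + 90\right) \left(12 - 5\right) = \left(152 \left(- \frac{1}{62}\right) + 90\right) 7 = \left(- \frac{76}{31} + 90\right) 7 = \frac{2714}{31} \cdot 7 = \frac{18998}{31} \approx 612.84$)
$\sqrt{G + Y{\left(c \right)}} = \sqrt{\frac{1}{444291} + \left(\frac{18998}{31}\right)^{2}} = \sqrt{\frac{1}{444291} + \frac{360924004}{961}} = \sqrt{\frac{160355286662125}{426963651}} = \frac{5 \sqrt{2849776426656087135}}{13773021}$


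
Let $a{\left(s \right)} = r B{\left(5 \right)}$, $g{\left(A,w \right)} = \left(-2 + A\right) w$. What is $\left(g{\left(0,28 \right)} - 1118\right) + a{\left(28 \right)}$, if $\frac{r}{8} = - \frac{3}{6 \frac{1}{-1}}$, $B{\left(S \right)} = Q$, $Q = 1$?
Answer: $-1170$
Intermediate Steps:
$B{\left(S \right)} = 1$
$r = 4$ ($r = 8 \left(- \frac{3}{6 \frac{1}{-1}}\right) = 8 \left(- \frac{3}{6 \left(-1\right)}\right) = 8 \left(- \frac{3}{-6}\right) = 8 \left(\left(-3\right) \left(- \frac{1}{6}\right)\right) = 8 \cdot \frac{1}{2} = 4$)
$g{\left(A,w \right)} = w \left(-2 + A\right)$
$a{\left(s \right)} = 4$ ($a{\left(s \right)} = 4 \cdot 1 = 4$)
$\left(g{\left(0,28 \right)} - 1118\right) + a{\left(28 \right)} = \left(28 \left(-2 + 0\right) - 1118\right) + 4 = \left(28 \left(-2\right) - 1118\right) + 4 = \left(-56 - 1118\right) + 4 = -1174 + 4 = -1170$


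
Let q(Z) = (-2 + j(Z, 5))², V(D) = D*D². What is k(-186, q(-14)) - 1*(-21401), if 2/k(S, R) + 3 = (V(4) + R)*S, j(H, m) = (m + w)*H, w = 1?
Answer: 29695235761/1387563 ≈ 21401.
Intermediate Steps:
V(D) = D³
j(H, m) = H*(1 + m) (j(H, m) = (m + 1)*H = (1 + m)*H = H*(1 + m))
q(Z) = (-2 + 6*Z)² (q(Z) = (-2 + Z*(1 + 5))² = (-2 + Z*6)² = (-2 + 6*Z)²)
k(S, R) = 2/(-3 + S*(64 + R)) (k(S, R) = 2/(-3 + (4³ + R)*S) = 2/(-3 + (64 + R)*S) = 2/(-3 + S*(64 + R)))
k(-186, q(-14)) - 1*(-21401) = 2/(-3 + 64*(-186) + (4*(-1 + 3*(-14))²)*(-186)) - 1*(-21401) = 2/(-3 - 11904 + (4*(-1 - 42)²)*(-186)) + 21401 = 2/(-3 - 11904 + (4*(-43)²)*(-186)) + 21401 = 2/(-3 - 11904 + (4*1849)*(-186)) + 21401 = 2/(-3 - 11904 + 7396*(-186)) + 21401 = 2/(-3 - 11904 - 1375656) + 21401 = 2/(-1387563) + 21401 = 2*(-1/1387563) + 21401 = -2/1387563 + 21401 = 29695235761/1387563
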